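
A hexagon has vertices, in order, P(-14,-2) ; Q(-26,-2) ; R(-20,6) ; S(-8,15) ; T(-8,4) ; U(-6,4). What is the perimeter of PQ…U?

60

|PQ| = √((-12)² + (0)²) = √144 = 12
|QR| = √((6)² + (8)²) = √100 = 10
|RS| = √((12)² + (9)²) = √225 = 15
|ST| = √((0)² + (-11)²) = √121 = 11
|TU| = √((2)² + (0)²) = √4 = 2
|UP| = √((-8)² + (-6)²) = √100 = 10
Perimeter = 12 + 10 + 15 + 11 + 2 + 10 = 60.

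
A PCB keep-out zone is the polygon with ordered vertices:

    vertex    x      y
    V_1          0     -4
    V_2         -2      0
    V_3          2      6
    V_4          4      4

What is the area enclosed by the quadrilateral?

26

Apply Gauss's area formula: 2A = Σ (x_i·y_{i+1} − x_{i+1}·y_i), indices taken mod 4.
Cross-terms: -8, -12, -16, -16  ⇒  Σ = -52
Area = |Σ|/2 = 26.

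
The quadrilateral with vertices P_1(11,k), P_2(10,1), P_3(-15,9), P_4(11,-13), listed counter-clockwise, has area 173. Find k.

Write out the shoelace sum; only the two edges meeting at P_1 involve k:
2·Area = [(11·k − 11·(-13)) + (11·1 − 10·k)] + 201
       = 1·k + 355 = 346
⇒ k = -9.

-9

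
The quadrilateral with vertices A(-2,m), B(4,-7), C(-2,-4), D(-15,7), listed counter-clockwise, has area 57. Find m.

Write out the shoelace sum; only the two edges meeting at A involve m:
2·Area = [((-15)·m − (-2)·7) + ((-2)·(-7) − 4·m)] + -104
       = -19·m + -76 = 114
⇒ m = -10.

-10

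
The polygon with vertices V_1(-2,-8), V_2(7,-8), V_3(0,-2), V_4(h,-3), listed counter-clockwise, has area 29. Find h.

The doubled signed area Σ (x_i y_{i+1} − x_{i+1} y_i) is linear in h.
With h=0 it equals 52; the coefficient of h is -6 (from the two edges through V_4).
So -6·h + 52 = 2·29 = 58 ⇒ h = -1.

-1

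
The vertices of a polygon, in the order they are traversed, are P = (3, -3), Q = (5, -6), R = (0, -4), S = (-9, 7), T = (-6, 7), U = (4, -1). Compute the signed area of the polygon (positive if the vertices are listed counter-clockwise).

Apply Gauss's area formula: 2A = Σ (x_i·y_{i+1} − x_{i+1}·y_i), indices taken mod 6.
P→Q: (3)(-6) − (5)(-3) = -3
Q→R: (5)(-4) − (0)(-6) = -20
R→S: (0)(7) − (-9)(-4) = -36
S→T: (-9)(7) − (-6)(7) = -21
T→U: (-6)(-1) − (4)(7) = -22
U→P: (4)(-3) − (3)(-1) = -9
Σ = -111
Signed area = Σ/2 = -55.5 (negative ⇒ clockwise traversal).

-55.5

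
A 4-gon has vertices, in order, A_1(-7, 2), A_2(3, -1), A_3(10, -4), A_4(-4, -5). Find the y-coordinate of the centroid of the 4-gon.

Apply the shoelace (surveyor's) formula. First the cross-terms c_i = x_i·y_{i+1} − x_{i+1}·y_i:
  1, -2, -66, -43  ⇒  2A = -110, A = -55.
Then Σ (y_i + y_{i+1})·c_i = 734, so ȳ = 734 / (6·(-55)) = -367/165.

-367/165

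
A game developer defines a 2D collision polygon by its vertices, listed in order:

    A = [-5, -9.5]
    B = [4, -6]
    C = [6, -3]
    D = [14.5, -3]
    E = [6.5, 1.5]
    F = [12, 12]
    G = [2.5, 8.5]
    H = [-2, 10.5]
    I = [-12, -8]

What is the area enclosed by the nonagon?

Apply Gauss's area formula: 2A = Σ (x_i·y_{i+1} − x_{i+1}·y_i), indices taken mod 9.
Σ = (68) + (24) + (25.5) + (41.25) + (60) + (72) + (43.25) + (142) + (74) = 550
Area = |Σ|/2 = 275.

275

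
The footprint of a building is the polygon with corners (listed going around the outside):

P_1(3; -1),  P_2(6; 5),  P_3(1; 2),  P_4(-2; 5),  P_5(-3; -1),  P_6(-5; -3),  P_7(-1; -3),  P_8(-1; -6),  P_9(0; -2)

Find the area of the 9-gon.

40.5

Apply the shoelace formula: 2A = Σ (x_i·y_{i+1} − x_{i+1}·y_i), indices taken mod 9.
Σ = (21) + (7) + (9) + (17) + (4) + (12) + (3) + (2) + (6) = 81
Area = |Σ|/2 = 40.5.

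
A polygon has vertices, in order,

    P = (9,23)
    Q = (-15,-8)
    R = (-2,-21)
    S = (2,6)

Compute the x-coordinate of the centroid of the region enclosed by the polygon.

Apply the shoelace (surveyor's) formula. First the cross-terms c_i = x_i·y_{i+1} − x_{i+1}·y_i:
  273, 299, 30, -8  ⇒  2A = 594, A = 297.
Then Σ (x_i + x_{i+1})·c_i = -6809, so x̄ = -6809 / (6·297) = -619/162.

-619/162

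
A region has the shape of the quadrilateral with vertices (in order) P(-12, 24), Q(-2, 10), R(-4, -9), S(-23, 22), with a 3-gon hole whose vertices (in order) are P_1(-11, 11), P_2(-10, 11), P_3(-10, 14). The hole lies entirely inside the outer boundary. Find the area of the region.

Outer boundary:
Σ = (-72) + (58) + (-295) + (-288) = -597
Area = |Σ|/2 = 298.5.
Hole:
Σ = (-11) + (-30) + (44) = 3
Area = |Σ|/2 = 1.5.
Net area = 298.5 − 1.5 = 297.

297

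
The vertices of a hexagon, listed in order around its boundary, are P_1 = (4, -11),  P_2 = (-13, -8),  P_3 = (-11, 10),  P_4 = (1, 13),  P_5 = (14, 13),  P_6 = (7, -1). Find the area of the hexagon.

Apply the surveyor's formula: 2A = Σ (x_i·y_{i+1} − x_{i+1}·y_i), indices taken mod 6.
Σ = (-175) + (-218) + (-153) + (-169) + (-105) + (-73) = -893
Area = |Σ|/2 = 446.5.

446.5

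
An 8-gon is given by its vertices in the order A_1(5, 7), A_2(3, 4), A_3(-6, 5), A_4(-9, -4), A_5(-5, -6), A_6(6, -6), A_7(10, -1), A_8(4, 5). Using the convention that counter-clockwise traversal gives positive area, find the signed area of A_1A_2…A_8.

Apply the shoelace (surveyor's) formula: 2A = Σ (x_i·y_{i+1} − x_{i+1}·y_i), indices taken mod 8.
Σ = (-1) + (39) + (69) + (34) + (66) + (54) + (54) + (3) = 318
Signed area = Σ/2 = 159 (positive ⇒ counter-clockwise traversal).

159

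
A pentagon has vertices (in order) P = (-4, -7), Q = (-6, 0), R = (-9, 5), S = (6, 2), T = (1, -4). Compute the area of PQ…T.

Σ = (-42) + (-30) + (-48) + (-26) + (-23) = -169
Area = |Σ|/2 = 84.5.

84.5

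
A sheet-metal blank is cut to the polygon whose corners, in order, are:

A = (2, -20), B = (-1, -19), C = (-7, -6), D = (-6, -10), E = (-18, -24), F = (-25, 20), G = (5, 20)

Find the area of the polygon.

943.5

Apply the shoelace formula: 2A = Σ (x_i·y_{i+1} − x_{i+1}·y_i), indices taken mod 7.
Σ = (-58) + (-127) + (34) + (-36) + (-960) + (-600) + (-140) = -1887
Area = |Σ|/2 = 943.5.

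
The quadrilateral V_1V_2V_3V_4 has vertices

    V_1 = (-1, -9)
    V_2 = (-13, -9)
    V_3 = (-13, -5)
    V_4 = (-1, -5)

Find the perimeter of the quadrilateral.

32

|V_1V_2| = √((-12)² + (0)²) = √144 = 12
|V_2V_3| = √((0)² + (4)²) = √16 = 4
|V_3V_4| = √((12)² + (0)²) = √144 = 12
|V_4V_1| = √((0)² + (-4)²) = √16 = 4
Perimeter = 12 + 4 + 12 + 4 = 32.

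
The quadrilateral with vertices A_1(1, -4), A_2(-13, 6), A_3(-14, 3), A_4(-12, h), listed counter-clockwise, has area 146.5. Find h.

-14

The doubled signed area Σ (x_i y_{i+1} − x_{i+1} y_i) is linear in h.
With h=0 it equals 83; the coefficient of h is -15 (from the two edges through A_4).
So -15·h + 83 = 2·146.5 = 293 ⇒ h = -14.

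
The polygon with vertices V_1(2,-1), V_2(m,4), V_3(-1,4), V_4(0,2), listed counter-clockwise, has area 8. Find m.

The doubled signed area Σ (x_i y_{i+1} − x_{i+1} y_i) is linear in m.
With m=0 it equals 6; the coefficient of m is 5 (from the two edges through V_2).
So 5·m + 6 = 2·8 = 16 ⇒ m = 2.

2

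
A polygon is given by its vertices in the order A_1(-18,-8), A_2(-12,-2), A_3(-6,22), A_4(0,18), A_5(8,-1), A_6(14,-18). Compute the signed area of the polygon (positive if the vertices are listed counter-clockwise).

Apply the surveyor's formula: 2A = Σ (x_i·y_{i+1} − x_{i+1}·y_i), indices taken mod 6.
Cross-terms: -60, -276, -108, -144, -130, -436  ⇒  Σ = -1154
Signed area = Σ/2 = -577 (negative ⇒ clockwise traversal).

-577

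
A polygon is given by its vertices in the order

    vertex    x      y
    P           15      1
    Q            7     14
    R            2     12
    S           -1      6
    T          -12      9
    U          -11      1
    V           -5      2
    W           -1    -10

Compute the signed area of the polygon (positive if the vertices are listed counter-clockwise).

308.5

Σ = (203) + (56) + (24) + (63) + (87) + (-17) + (52) + (149) = 617
Signed area = Σ/2 = 308.5 (positive ⇒ counter-clockwise traversal).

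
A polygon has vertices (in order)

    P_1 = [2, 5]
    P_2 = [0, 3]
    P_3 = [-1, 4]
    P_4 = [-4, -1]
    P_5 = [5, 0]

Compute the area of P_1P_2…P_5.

Σ = (6) + (3) + (17) + (5) + (25) = 56
Area = |Σ|/2 = 28.

28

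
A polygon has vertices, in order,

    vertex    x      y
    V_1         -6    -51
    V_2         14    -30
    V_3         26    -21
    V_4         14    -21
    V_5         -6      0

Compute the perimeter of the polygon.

136

|V_1V_2| = √((20)² + (21)²) = √841 = 29
|V_2V_3| = √((12)² + (9)²) = √225 = 15
|V_3V_4| = √((-12)² + (0)²) = √144 = 12
|V_4V_5| = √((-20)² + (21)²) = √841 = 29
|V_5V_1| = √((0)² + (-51)²) = √2601 = 51
Perimeter = 29 + 15 + 12 + 29 + 51 = 136.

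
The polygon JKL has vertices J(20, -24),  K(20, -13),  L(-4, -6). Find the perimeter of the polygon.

|JK| = √((0)² + (11)²) = √121 = 11
|KL| = √((-24)² + (7)²) = √625 = 25
|LJ| = √((24)² + (-18)²) = √900 = 30
Perimeter = 11 + 25 + 30 = 66.

66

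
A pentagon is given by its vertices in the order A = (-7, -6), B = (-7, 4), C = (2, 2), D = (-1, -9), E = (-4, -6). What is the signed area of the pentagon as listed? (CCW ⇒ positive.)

Cross-terms: -70, -22, -16, -30, -18  ⇒  Σ = -156
Signed area = Σ/2 = -78 (negative ⇒ clockwise traversal).

-78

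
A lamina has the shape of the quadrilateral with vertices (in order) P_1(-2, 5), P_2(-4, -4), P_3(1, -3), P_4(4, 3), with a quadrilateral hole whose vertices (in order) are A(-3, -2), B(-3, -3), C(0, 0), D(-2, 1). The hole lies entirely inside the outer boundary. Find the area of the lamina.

Outer boundary:
Σ = (28) + (16) + (15) + (26) = 85
Area = |Σ|/2 = 42.5.
Hole:
Cross-terms: 3, 0, 0, 7  ⇒  Σ = 10
Area = |Σ|/2 = 5.
Net area = 42.5 − 5 = 37.5.

37.5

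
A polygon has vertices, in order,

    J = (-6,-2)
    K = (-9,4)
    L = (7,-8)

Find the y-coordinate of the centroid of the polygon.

-2

Apply the surveyor's formula. First the cross-terms c_i = x_i·y_{i+1} − x_{i+1}·y_i:
  -42, 44, -62  ⇒  2A = -60, A = -30.
Then Σ (y_i + y_{i+1})·c_i = 360, so ȳ = 360 / (6·(-30)) = -2.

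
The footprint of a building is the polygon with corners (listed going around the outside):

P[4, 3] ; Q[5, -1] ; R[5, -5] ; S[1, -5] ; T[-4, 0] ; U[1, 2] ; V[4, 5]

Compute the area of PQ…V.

49

Apply the surveyor's formula: 2A = Σ (x_i·y_{i+1} − x_{i+1}·y_i), indices taken mod 7.
Σ = (-19) + (-20) + (-20) + (-20) + (-8) + (-3) + (-8) = -98
Area = |Σ|/2 = 49.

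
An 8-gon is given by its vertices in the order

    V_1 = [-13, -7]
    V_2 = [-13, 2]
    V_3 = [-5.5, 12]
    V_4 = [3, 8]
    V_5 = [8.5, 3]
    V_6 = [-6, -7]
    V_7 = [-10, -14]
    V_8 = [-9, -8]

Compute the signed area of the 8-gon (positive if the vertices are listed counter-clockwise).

-257.75

Cross-terms: -117, -145, -80, -59, -41.5, 14, -46, -41  ⇒  Σ = -515.5
Signed area = Σ/2 = -257.75 (negative ⇒ clockwise traversal).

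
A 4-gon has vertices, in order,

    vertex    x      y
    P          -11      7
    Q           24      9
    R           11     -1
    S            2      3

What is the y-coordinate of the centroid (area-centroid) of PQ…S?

Apply the shoelace formula. First the cross-terms c_i = x_i·y_{i+1} − x_{i+1}·y_i:
  -267, -123, 35, 47  ⇒  2A = -308, A = -154.
Then Σ (y_i + y_{i+1})·c_i = -4716, so ȳ = -4716 / (6·(-154)) = 393/77.

393/77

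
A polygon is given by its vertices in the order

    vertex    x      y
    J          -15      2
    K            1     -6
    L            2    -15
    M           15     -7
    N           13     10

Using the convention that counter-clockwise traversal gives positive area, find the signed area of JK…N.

Apply the surveyor's formula: 2A = Σ (x_i·y_{i+1} − x_{i+1}·y_i), indices taken mod 5.
Σ = (88) + (-3) + (211) + (241) + (176) = 713
Signed area = Σ/2 = 356.5 (positive ⇒ counter-clockwise traversal).

356.5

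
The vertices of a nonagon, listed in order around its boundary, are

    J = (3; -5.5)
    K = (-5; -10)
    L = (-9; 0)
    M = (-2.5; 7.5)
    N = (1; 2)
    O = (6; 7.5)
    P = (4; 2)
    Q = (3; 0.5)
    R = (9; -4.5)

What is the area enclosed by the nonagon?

154

Apply the shoelace formula: 2A = Σ (x_i·y_{i+1} − x_{i+1}·y_i), indices taken mod 9.
Σ = (-57.5) + (-90) + (-67.5) + (-12.5) + (-4.5) + (-18) + (-4) + (-18) + (-36) = -308
Area = |Σ|/2 = 154.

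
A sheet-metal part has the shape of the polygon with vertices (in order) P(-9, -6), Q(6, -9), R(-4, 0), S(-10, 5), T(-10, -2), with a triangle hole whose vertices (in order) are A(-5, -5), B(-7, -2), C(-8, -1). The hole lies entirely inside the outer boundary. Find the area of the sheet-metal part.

86

Outer boundary:
Σ = (117) + (-36) + (-20) + (70) + (42) = 173
Area = |Σ|/2 = 86.5.
Hole:
Apply the shoelace (surveyor's) formula: 2A = Σ (x_i·y_{i+1} − x_{i+1}·y_i), indices taken mod 3.
Cross-terms: -25, -9, 35  ⇒  Σ = 1
Area = |Σ|/2 = 0.5.
Net area = 86.5 − 0.5 = 86.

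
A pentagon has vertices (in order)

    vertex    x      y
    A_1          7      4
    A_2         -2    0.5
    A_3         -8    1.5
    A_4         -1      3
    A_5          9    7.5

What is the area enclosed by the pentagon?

Apply the shoelace formula: 2A = Σ (x_i·y_{i+1} − x_{i+1}·y_i), indices taken mod 5.
Cross-terms: 11.5, 1, -22.5, -34.5, -16.5  ⇒  Σ = -61
Area = |Σ|/2 = 30.5.

30.5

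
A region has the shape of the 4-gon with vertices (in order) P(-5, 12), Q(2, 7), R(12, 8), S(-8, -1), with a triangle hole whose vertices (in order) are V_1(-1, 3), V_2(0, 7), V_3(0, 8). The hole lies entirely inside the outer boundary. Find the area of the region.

Outer boundary:
Apply the shoelace (surveyor's) formula: 2A = Σ (x_i·y_{i+1} − x_{i+1}·y_i), indices taken mod 4.
P→Q: (-5)(7) − (2)(12) = -59
Q→R: (2)(8) − (12)(7) = -68
R→S: (12)(-1) − (-8)(8) = 52
S→P: (-8)(12) − (-5)(-1) = -101
Σ = -176
Area = |Σ|/2 = 88.
Hole:
Apply the surveyor's formula: 2A = Σ (x_i·y_{i+1} − x_{i+1}·y_i), indices taken mod 3.
V_1→V_2: (-1)(7) − (0)(3) = -7
V_2→V_3: (0)(8) − (0)(7) = 0
V_3→V_1: (0)(3) − (-1)(8) = 8
Σ = 1
Area = |Σ|/2 = 0.5.
Net area = 88 − 0.5 = 87.5.

87.5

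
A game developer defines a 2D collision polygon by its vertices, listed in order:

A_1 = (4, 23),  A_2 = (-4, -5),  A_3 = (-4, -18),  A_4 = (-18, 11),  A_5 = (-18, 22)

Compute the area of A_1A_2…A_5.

Apply the shoelace (surveyor's) formula: 2A = Σ (x_i·y_{i+1} − x_{i+1}·y_i), indices taken mod 5.
Σ = (72) + (52) + (-368) + (-198) + (-502) = -944
Area = |Σ|/2 = 472.

472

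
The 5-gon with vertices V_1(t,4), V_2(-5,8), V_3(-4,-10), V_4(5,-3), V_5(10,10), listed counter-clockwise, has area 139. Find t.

3

Write out the shoelace sum; only the two edges meeting at V_1 involve t:
2·Area = [(10·4 − t·10) + (t·8 − (-5)·4)] + 224
       = -2·t + 284 = 278
⇒ t = 3.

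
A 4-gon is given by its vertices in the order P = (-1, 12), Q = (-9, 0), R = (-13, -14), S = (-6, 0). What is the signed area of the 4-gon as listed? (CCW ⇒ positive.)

Apply the surveyor's formula: 2A = Σ (x_i·y_{i+1} − x_{i+1}·y_i), indices taken mod 4.
Σ = (108) + (126) + (-84) + (-72) = 78
Signed area = Σ/2 = 39 (positive ⇒ counter-clockwise traversal).

39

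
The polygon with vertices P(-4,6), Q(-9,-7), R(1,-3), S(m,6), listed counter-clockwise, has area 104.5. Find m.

7

The doubled signed area Σ (x_i y_{i+1} − x_{i+1} y_i) is linear in m.
With m=0 it equals 146; the coefficient of m is 9 (from the two edges through S).
So 9·m + 146 = 2·104.5 = 209 ⇒ m = 7.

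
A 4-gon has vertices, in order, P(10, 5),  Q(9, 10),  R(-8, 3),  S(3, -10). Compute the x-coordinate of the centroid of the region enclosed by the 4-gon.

191/87

Apply the shoelace (surveyor's) formula. First the cross-terms c_i = x_i·y_{i+1} − x_{i+1}·y_i:
  55, 107, 71, 115  ⇒  2A = 348, A = 174.
Then Σ (x_i + x_{i+1})·c_i = 2292, so x̄ = 2292 / (6·174) = 191/87.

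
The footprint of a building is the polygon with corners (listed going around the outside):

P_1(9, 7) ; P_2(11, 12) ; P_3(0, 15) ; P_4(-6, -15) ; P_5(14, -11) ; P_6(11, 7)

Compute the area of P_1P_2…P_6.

397.5

P_1→P_2: (9)(12) − (11)(7) = 31
P_2→P_3: (11)(15) − (0)(12) = 165
P_3→P_4: (0)(-15) − (-6)(15) = 90
P_4→P_5: (-6)(-11) − (14)(-15) = 276
P_5→P_6: (14)(7) − (11)(-11) = 219
P_6→P_1: (11)(7) − (9)(7) = 14
Σ = 795
Area = |Σ|/2 = 397.5.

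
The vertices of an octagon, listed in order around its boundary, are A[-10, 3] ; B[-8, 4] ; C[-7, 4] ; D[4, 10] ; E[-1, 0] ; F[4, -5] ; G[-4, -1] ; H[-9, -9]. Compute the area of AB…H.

Apply the shoelace formula: 2A = Σ (x_i·y_{i+1} − x_{i+1}·y_i), indices taken mod 8.
Cross-terms: -16, -4, -86, 10, 5, -24, 27, -117  ⇒  Σ = -205
Area = |Σ|/2 = 102.5.

102.5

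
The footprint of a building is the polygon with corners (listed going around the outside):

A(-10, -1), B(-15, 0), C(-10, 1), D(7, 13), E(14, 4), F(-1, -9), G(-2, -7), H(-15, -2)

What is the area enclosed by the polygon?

280

Apply Gauss's area formula: 2A = Σ (x_i·y_{i+1} − x_{i+1}·y_i), indices taken mod 8.
A→B: (-10)(0) − (-15)(-1) = -15
B→C: (-15)(1) − (-10)(0) = -15
C→D: (-10)(13) − (7)(1) = -137
D→E: (7)(4) − (14)(13) = -154
E→F: (14)(-9) − (-1)(4) = -122
F→G: (-1)(-7) − (-2)(-9) = -11
G→H: (-2)(-2) − (-15)(-7) = -101
H→A: (-15)(-1) − (-10)(-2) = -5
Σ = -560
Area = |Σ|/2 = 280.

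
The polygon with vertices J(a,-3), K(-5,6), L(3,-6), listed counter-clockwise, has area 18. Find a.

The doubled signed area Σ (x_i y_{i+1} − x_{i+1} y_i) is linear in a.
With a=0 it equals -12; the coefficient of a is 12 (from the two edges through J).
So 12·a + -12 = 2·18 = 36 ⇒ a = 4.

4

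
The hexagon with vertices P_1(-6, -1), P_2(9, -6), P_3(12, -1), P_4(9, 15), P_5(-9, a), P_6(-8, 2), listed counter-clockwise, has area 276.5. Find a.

7

The doubled signed area Σ (x_i y_{i+1} − x_{i+1} y_i) is linear in a.
With a=0 it equals 434; the coefficient of a is 17 (from the two edges through P_5).
So 17·a + 434 = 2·276.5 = 553 ⇒ a = 7.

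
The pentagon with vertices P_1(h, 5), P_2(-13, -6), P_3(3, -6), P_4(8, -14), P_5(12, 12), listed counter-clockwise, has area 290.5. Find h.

The doubled signed area Σ (x_i y_{i+1} − x_{i+1} y_i) is linear in h.
With h=0 it equals 491; the coefficient of h is -18 (from the two edges through P_1).
So -18·h + 491 = 2·290.5 = 581 ⇒ h = -5.

-5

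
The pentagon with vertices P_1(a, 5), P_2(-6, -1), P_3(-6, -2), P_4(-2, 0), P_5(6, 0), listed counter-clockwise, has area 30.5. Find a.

The doubled signed area Σ (x_i y_{i+1} − x_{i+1} y_i) is linear in a.
With a=0 it equals 62; the coefficient of a is -1 (from the two edges through P_1).
So -1·a + 62 = 2·30.5 = 61 ⇒ a = 1.

1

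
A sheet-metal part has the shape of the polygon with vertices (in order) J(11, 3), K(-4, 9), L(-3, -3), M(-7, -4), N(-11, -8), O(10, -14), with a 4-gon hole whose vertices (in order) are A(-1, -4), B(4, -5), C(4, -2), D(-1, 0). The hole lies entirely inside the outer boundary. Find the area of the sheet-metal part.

268

Outer boundary:
Apply Gauss's area formula: 2A = Σ (x_i·y_{i+1} − x_{i+1}·y_i), indices taken mod 6.
J→K: (11)(9) − (-4)(3) = 111
K→L: (-4)(-3) − (-3)(9) = 39
L→M: (-3)(-4) − (-7)(-3) = -9
M→N: (-7)(-8) − (-11)(-4) = 12
N→O: (-11)(-14) − (10)(-8) = 234
O→J: (10)(3) − (11)(-14) = 184
Σ = 571
Area = |Σ|/2 = 285.5.
Hole:
Cross-terms: 21, 12, -2, 4  ⇒  Σ = 35
Area = |Σ|/2 = 17.5.
Net area = 285.5 − 17.5 = 268.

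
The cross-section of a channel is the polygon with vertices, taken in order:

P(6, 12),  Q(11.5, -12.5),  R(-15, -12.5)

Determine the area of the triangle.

324.625

Apply the surveyor's formula: 2A = Σ (x_i·y_{i+1} − x_{i+1}·y_i), indices taken mod 3.
Σ = (-213) + (-331.25) + (-105) = -649.25
Area = |Σ|/2 = 324.625.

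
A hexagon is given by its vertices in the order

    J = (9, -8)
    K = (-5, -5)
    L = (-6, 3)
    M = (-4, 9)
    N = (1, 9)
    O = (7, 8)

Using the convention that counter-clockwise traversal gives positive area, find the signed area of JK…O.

Σ = (-85) + (-45) + (-42) + (-45) + (-55) + (-128) = -400
Signed area = Σ/2 = -200 (negative ⇒ clockwise traversal).

-200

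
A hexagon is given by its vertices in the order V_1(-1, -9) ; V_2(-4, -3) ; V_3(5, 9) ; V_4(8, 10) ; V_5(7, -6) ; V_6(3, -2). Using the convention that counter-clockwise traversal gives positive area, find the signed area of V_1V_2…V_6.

Apply the surveyor's formula: 2A = Σ (x_i·y_{i+1} − x_{i+1}·y_i), indices taken mod 6.
Σ = (-33) + (-21) + (-22) + (-118) + (4) + (-29) = -219
Signed area = Σ/2 = -109.5 (negative ⇒ clockwise traversal).

-109.5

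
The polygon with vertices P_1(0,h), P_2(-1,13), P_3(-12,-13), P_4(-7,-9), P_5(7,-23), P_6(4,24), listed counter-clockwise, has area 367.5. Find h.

The doubled signed area Σ (x_i y_{i+1} − x_{i+1} y_i) is linear in h.
With h=0 it equals 670; the coefficient of h is 5 (from the two edges through P_1).
So 5·h + 670 = 2·367.5 = 735 ⇒ h = 13.

13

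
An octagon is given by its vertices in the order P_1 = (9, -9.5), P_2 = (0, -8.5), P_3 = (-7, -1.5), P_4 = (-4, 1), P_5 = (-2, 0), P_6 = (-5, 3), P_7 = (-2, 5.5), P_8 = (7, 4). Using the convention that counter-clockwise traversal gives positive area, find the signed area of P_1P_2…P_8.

Apply the shoelace (surveyor's) formula: 2A = Σ (x_i·y_{i+1} − x_{i+1}·y_i), indices taken mod 8.
Cross-terms: -76.5, -59.5, -13, 2, -6, -21.5, -46.5, -102.5  ⇒  Σ = -323.5
Signed area = Σ/2 = -161.75 (negative ⇒ clockwise traversal).

-161.75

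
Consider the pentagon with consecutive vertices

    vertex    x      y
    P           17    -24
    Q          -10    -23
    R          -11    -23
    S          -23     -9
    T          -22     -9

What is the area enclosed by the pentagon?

197

Apply Gauss's area formula: 2A = Σ (x_i·y_{i+1} − x_{i+1}·y_i), indices taken mod 5.
Σ = (-631) + (-23) + (-430) + (9) + (681) = -394
Area = |Σ|/2 = 197.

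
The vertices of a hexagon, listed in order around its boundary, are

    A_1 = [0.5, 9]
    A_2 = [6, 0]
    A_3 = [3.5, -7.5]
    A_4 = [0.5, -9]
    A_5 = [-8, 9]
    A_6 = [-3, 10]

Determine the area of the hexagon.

139.625

Apply the surveyor's formula: 2A = Σ (x_i·y_{i+1} − x_{i+1}·y_i), indices taken mod 6.
Cross-terms: -54, -45, -27.75, -67.5, -53, -32  ⇒  Σ = -279.25
Area = |Σ|/2 = 139.625.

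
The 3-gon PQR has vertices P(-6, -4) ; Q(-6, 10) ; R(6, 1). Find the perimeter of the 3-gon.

|PQ| = √((0)² + (14)²) = √196 = 14
|QR| = √((12)² + (-9)²) = √225 = 15
|RP| = √((-12)² + (-5)²) = √169 = 13
Perimeter = 14 + 15 + 13 = 42.

42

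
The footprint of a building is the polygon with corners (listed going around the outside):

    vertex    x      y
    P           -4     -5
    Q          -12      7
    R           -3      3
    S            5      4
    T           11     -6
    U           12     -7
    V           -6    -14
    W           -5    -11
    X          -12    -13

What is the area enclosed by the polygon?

241

Cross-terms: -88, -15, -27, -74, -5, -210, -4, -67, 8  ⇒  Σ = -482
Area = |Σ|/2 = 241.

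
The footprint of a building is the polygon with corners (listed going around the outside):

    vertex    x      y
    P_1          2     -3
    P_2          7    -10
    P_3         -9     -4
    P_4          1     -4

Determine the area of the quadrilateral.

Apply the shoelace formula: 2A = Σ (x_i·y_{i+1} − x_{i+1}·y_i), indices taken mod 4.
Σ = (1) + (-118) + (40) + (5) = -72
Area = |Σ|/2 = 36.

36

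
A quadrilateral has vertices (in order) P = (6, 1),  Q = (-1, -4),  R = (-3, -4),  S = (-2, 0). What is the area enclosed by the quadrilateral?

20.5

Apply the shoelace (surveyor's) formula: 2A = Σ (x_i·y_{i+1} − x_{i+1}·y_i), indices taken mod 4.
Cross-terms: -23, -8, -8, -2  ⇒  Σ = -41
Area = |Σ|/2 = 20.5.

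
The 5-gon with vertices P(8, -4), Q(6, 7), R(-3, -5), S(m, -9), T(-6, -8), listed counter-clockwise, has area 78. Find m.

Write out the shoelace sum; only the two edges meeting at S involve m:
2·Area = [((-3)·(-9) − m·(-5)) + (m·(-8) − (-6)·(-9))] + 159
       = -3·m + 132 = 156
⇒ m = -8.

-8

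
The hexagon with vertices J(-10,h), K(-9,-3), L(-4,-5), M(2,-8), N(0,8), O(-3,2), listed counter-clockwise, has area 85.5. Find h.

1

Write out the shoelace sum; only the two edges meeting at J involve h:
2·Area = [((-3)·h − (-10)·2) + ((-10)·(-3) − (-9)·h)] + 115
       = 6·h + 165 = 171
⇒ h = 1.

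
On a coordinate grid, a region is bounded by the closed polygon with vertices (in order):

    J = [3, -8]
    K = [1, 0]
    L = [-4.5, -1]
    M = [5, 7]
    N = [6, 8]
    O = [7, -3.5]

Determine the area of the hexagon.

72

Σ = (8) + (-1) + (-26.5) + (-2) + (-77) + (-45.5) = -144
Area = |Σ|/2 = 72.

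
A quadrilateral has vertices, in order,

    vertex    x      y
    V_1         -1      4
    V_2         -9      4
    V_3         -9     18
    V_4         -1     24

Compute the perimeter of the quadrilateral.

52

|V_1V_2| = √((-8)² + (0)²) = √64 = 8
|V_2V_3| = √((0)² + (14)²) = √196 = 14
|V_3V_4| = √((8)² + (6)²) = √100 = 10
|V_4V_1| = √((0)² + (-20)²) = √400 = 20
Perimeter = 8 + 14 + 10 + 20 = 52.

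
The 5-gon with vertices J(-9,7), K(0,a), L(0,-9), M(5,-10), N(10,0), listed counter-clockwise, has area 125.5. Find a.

-4

Write out the shoelace sum; only the two edges meeting at K involve a:
2·Area = [((-9)·a − 0·7) + (0·(-9) − 0·a)] + 215
       = -9·a + 215 = 251
⇒ a = -4.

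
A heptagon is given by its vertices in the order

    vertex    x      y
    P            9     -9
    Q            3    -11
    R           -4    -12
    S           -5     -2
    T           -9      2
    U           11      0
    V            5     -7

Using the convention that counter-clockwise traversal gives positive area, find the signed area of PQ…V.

-156.5

Apply the shoelace formula: 2A = Σ (x_i·y_{i+1} − x_{i+1}·y_i), indices taken mod 7.
Cross-terms: -72, -80, -52, -28, -22, -77, 18  ⇒  Σ = -313
Signed area = Σ/2 = -156.5 (negative ⇒ clockwise traversal).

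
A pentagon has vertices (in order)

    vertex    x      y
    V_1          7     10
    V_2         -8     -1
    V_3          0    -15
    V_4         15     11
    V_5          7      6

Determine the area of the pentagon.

Σ = (73) + (120) + (225) + (13) + (28) = 459
Area = |Σ|/2 = 229.5.

229.5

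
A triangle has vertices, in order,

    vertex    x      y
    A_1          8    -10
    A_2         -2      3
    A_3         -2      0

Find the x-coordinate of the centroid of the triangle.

4/3

Apply Gauss's area formula. First the cross-terms c_i = x_i·y_{i+1} − x_{i+1}·y_i:
  4, 6, 20  ⇒  2A = 30, A = 15.
Then Σ (x_i + x_{i+1})·c_i = 120, so x̄ = 120 / (6·15) = 4/3.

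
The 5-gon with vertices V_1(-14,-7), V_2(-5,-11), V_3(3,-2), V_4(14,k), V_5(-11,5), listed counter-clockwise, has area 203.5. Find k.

Write out the shoelace sum; only the two edges meeting at V_4 involve k:
2·Area = [(3·k − 14·(-2)) + (14·5 − (-11)·k)] + 309
       = 14·k + 407 = 407
⇒ k = 0.

0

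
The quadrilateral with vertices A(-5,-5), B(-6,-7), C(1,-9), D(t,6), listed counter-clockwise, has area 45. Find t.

Write out the shoelace sum; only the two edges meeting at D involve t:
2·Area = [(1·6 − t·(-9)) + (t·(-5) − (-5)·6)] + 66
       = 4·t + 102 = 90
⇒ t = -3.

-3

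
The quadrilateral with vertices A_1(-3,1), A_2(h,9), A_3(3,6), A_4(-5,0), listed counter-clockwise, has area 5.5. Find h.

The doubled signed area Σ (x_i y_{i+1} − x_{i+1} y_i) is linear in h.
With h=0 it equals -29; the coefficient of h is 5 (from the two edges through A_2).
So 5·h + -29 = 2·5.5 = 11 ⇒ h = 8.

8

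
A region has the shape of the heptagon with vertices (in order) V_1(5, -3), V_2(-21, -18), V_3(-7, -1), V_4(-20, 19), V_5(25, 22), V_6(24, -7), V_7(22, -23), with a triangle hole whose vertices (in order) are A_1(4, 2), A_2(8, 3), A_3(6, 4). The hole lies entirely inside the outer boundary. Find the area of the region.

Outer boundary:
Cross-terms: -153, -105, -153, -915, -703, -398, 49  ⇒  Σ = -2378
Area = |Σ|/2 = 1189.
Hole:
Apply the shoelace (surveyor's) formula: 2A = Σ (x_i·y_{i+1} − x_{i+1}·y_i), indices taken mod 3.
Σ = (-4) + (14) + (-4) = 6
Area = |Σ|/2 = 3.
Net area = 1189 − 3 = 1186.

1186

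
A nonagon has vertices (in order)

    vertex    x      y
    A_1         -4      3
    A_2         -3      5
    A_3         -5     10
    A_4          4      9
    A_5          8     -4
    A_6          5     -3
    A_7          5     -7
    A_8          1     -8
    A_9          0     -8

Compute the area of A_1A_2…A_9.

Apply the shoelace formula: 2A = Σ (x_i·y_{i+1} − x_{i+1}·y_i), indices taken mod 9.
Σ = (-11) + (-5) + (-85) + (-88) + (-4) + (-20) + (-33) + (-8) + (-32) = -286
Area = |Σ|/2 = 143.

143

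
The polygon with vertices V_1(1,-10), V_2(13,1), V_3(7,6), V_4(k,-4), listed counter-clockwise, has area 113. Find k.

-3

The doubled signed area Σ (x_i y_{i+1} − x_{i+1} y_i) is linear in k.
With k=0 it equals 178; the coefficient of k is -16 (from the two edges through V_4).
So -16·k + 178 = 2·113 = 226 ⇒ k = -3.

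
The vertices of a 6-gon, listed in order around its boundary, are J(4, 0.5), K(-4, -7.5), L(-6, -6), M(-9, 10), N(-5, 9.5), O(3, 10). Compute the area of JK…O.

157.75

Σ = (-28) + (-21) + (-114) + (-35.5) + (-78.5) + (-38.5) = -315.5
Area = |Σ|/2 = 157.75.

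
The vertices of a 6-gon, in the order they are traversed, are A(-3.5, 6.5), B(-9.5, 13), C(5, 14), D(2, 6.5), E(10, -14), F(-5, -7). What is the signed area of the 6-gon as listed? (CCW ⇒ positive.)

Apply the shoelace formula: 2A = Σ (x_i·y_{i+1} − x_{i+1}·y_i), indices taken mod 6.
Σ = (16.25) + (-198) + (4.5) + (-93) + (-140) + (-57) = -467.25
Signed area = Σ/2 = -233.625 (negative ⇒ clockwise traversal).

-233.625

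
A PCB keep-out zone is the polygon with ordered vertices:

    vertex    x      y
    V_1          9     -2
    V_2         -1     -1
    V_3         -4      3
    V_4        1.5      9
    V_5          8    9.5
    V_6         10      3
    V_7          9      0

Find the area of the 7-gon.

116.125

Apply the shoelace formula: 2A = Σ (x_i·y_{i+1} − x_{i+1}·y_i), indices taken mod 7.
V_1→V_2: (9)(-1) − (-1)(-2) = -11
V_2→V_3: (-1)(3) − (-4)(-1) = -7
V_3→V_4: (-4)(9) − (1.5)(3) = -40.5
V_4→V_5: (1.5)(9.5) − (8)(9) = -57.75
V_5→V_6: (8)(3) − (10)(9.5) = -71
V_6→V_7: (10)(0) − (9)(3) = -27
V_7→V_1: (9)(-2) − (9)(0) = -18
Σ = -232.25
Area = |Σ|/2 = 116.125.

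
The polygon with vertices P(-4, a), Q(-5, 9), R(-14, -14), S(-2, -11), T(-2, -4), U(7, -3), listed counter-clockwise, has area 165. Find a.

The doubled signed area Σ (x_i y_{i+1} − x_{i+1} y_i) is linear in a.
With a=0 it equals 294; the coefficient of a is 12 (from the two edges through P).
So 12·a + 294 = 2·165 = 330 ⇒ a = 3.

3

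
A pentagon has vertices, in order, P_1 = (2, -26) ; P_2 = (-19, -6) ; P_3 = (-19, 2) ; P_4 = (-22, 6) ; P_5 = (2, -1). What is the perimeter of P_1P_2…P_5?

92

|P_1P_2| = √((-21)² + (20)²) = √841 = 29
|P_2P_3| = √((0)² + (8)²) = √64 = 8
|P_3P_4| = √((-3)² + (4)²) = √25 = 5
|P_4P_5| = √((24)² + (-7)²) = √625 = 25
|P_5P_1| = √((0)² + (-25)²) = √625 = 25
Perimeter = 29 + 8 + 5 + 25 + 25 = 92.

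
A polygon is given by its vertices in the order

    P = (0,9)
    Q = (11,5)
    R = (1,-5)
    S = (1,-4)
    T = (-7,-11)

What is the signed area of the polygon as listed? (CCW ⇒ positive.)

Apply the shoelace (surveyor's) formula: 2A = Σ (x_i·y_{i+1} − x_{i+1}·y_i), indices taken mod 5.
Σ = (-99) + (-60) + (1) + (-39) + (-63) = -260
Signed area = Σ/2 = -130 (negative ⇒ clockwise traversal).

-130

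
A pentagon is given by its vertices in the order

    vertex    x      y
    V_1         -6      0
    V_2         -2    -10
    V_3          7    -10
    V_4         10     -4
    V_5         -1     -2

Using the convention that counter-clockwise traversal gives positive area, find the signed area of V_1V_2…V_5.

93

Apply Gauss's area formula: 2A = Σ (x_i·y_{i+1} − x_{i+1}·y_i), indices taken mod 5.
Σ = (60) + (90) + (72) + (-24) + (-12) = 186
Signed area = Σ/2 = 93 (positive ⇒ counter-clockwise traversal).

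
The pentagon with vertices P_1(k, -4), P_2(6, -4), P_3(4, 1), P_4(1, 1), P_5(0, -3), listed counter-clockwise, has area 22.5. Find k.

1

The doubled signed area Σ (x_i y_{i+1} − x_{i+1} y_i) is linear in k.
With k=0 it equals 46; the coefficient of k is -1 (from the two edges through P_1).
So -1·k + 46 = 2·22.5 = 45 ⇒ k = 1.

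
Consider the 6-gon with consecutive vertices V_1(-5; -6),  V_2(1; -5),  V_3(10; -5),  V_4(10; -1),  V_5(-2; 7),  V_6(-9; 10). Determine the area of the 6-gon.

165.5

Apply Gauss's area formula: 2A = Σ (x_i·y_{i+1} − x_{i+1}·y_i), indices taken mod 6.
V_1→V_2: (-5)(-5) − (1)(-6) = 31
V_2→V_3: (1)(-5) − (10)(-5) = 45
V_3→V_4: (10)(-1) − (10)(-5) = 40
V_4→V_5: (10)(7) − (-2)(-1) = 68
V_5→V_6: (-2)(10) − (-9)(7) = 43
V_6→V_1: (-9)(-6) − (-5)(10) = 104
Σ = 331
Area = |Σ|/2 = 165.5.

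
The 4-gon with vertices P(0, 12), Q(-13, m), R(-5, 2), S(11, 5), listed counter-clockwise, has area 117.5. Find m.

Write out the shoelace sum; only the two edges meeting at Q involve m:
2·Area = [(0·m − (-13)·12) + ((-13)·2 − (-5)·m)] + 85
       = 5·m + 215 = 235
⇒ m = 4.

4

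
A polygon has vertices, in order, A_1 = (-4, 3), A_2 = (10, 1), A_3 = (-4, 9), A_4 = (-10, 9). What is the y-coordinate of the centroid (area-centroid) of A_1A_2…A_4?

Apply Gauss's area formula. First the cross-terms c_i = x_i·y_{i+1} − x_{i+1}·y_i:
  -34, 94, 54, 6  ⇒  2A = 120, A = 60.
Then Σ (y_i + y_{i+1})·c_i = 1848, so ȳ = 1848 / (6·60) = 77/15.

77/15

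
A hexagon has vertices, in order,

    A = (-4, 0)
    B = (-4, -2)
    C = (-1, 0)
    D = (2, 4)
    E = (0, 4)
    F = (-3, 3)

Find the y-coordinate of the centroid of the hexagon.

Apply the shoelace (surveyor's) formula. First the cross-terms c_i = x_i·y_{i+1} − x_{i+1}·y_i:
  8, -2, -4, 8, 12, 12  ⇒  2A = 34, A = 17.
Then Σ (y_i + y_{i+1})·c_i = 156, so ȳ = 156 / (6·17) = 26/17.

26/17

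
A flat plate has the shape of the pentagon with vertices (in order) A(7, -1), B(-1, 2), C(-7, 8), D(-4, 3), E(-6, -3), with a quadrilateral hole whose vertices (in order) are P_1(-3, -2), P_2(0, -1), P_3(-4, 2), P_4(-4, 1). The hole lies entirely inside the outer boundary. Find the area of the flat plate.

36.5

Outer boundary:
Apply the shoelace formula: 2A = Σ (x_i·y_{i+1} − x_{i+1}·y_i), indices taken mod 5.
A→B: (7)(2) − (-1)(-1) = 13
B→C: (-1)(8) − (-7)(2) = 6
C→D: (-7)(3) − (-4)(8) = 11
D→E: (-4)(-3) − (-6)(3) = 30
E→A: (-6)(-1) − (7)(-3) = 27
Σ = 87
Area = |Σ|/2 = 43.5.
Hole:
Cross-terms: 3, -4, 4, 11  ⇒  Σ = 14
Area = |Σ|/2 = 7.
Net area = 43.5 − 7 = 36.5.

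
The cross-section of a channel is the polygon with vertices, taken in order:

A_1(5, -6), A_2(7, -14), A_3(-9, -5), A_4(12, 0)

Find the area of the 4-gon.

A_1→A_2: (5)(-14) − (7)(-6) = -28
A_2→A_3: (7)(-5) − (-9)(-14) = -161
A_3→A_4: (-9)(0) − (12)(-5) = 60
A_4→A_1: (12)(-6) − (5)(0) = -72
Σ = -201
Area = |Σ|/2 = 100.5.

100.5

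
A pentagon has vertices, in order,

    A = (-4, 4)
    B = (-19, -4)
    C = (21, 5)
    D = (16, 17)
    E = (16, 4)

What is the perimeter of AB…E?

|AB| = √((-15)² + (-8)²) = √289 = 17
|BC| = √((40)² + (9)²) = √1681 = 41
|CD| = √((-5)² + (12)²) = √169 = 13
|DE| = √((0)² + (-13)²) = √169 = 13
|EA| = √((-20)² + (0)²) = √400 = 20
Perimeter = 17 + 41 + 13 + 13 + 20 = 104.

104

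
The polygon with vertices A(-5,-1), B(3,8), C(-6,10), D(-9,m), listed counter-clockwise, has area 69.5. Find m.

The doubled signed area Σ (x_i y_{i+1} − x_{i+1} y_i) is linear in m.
With m=0 it equals 140; the coefficient of m is -1 (from the two edges through D).
So -1·m + 140 = 2·69.5 = 139 ⇒ m = 1.

1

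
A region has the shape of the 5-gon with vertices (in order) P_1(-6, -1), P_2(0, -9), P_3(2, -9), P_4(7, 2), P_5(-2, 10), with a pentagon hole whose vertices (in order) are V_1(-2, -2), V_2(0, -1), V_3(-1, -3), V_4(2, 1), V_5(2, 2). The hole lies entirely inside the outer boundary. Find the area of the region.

Outer boundary:
Apply the shoelace (surveyor's) formula: 2A = Σ (x_i·y_{i+1} − x_{i+1}·y_i), indices taken mod 5.
Cross-terms: 54, 18, 67, 74, 62  ⇒  Σ = 275
Area = |Σ|/2 = 137.5.
Hole:
Apply the shoelace formula: 2A = Σ (x_i·y_{i+1} − x_{i+1}·y_i), indices taken mod 5.
V_1→V_2: (-2)(-1) − (0)(-2) = 2
V_2→V_3: (0)(-3) − (-1)(-1) = -1
V_3→V_4: (-1)(1) − (2)(-3) = 5
V_4→V_5: (2)(2) − (2)(1) = 2
V_5→V_1: (2)(-2) − (-2)(2) = 0
Σ = 8
Area = |Σ|/2 = 4.
Net area = 137.5 − 4 = 133.5.

133.5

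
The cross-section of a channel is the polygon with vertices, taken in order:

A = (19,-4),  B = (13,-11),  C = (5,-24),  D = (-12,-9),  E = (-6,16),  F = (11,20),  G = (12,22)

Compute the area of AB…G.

876.5

Apply the shoelace (surveyor's) formula: 2A = Σ (x_i·y_{i+1} − x_{i+1}·y_i), indices taken mod 7.
Cross-terms: -157, -257, -333, -246, -296, 2, -466  ⇒  Σ = -1753
Area = |Σ|/2 = 876.5.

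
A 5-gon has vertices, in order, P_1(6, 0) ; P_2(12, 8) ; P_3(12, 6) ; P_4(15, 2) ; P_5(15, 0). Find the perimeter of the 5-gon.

28

|P_1P_2| = √((6)² + (8)²) = √100 = 10
|P_2P_3| = √((0)² + (-2)²) = √4 = 2
|P_3P_4| = √((3)² + (-4)²) = √25 = 5
|P_4P_5| = √((0)² + (-2)²) = √4 = 2
|P_5P_1| = √((-9)² + (0)²) = √81 = 9
Perimeter = 10 + 2 + 5 + 2 + 9 = 28.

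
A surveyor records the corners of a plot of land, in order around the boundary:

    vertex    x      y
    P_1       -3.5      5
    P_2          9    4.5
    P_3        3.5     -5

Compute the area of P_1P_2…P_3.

60.75

Apply the surveyor's formula: 2A = Σ (x_i·y_{i+1} − x_{i+1}·y_i), indices taken mod 3.
Σ = (-60.75) + (-60.75) + (0) = -121.5
Area = |Σ|/2 = 60.75.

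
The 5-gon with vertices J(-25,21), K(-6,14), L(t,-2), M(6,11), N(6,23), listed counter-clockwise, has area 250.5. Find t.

Write out the shoelace sum; only the two edges meeting at L involve t:
2·Area = [((-6)·(-2) − t·14) + (t·11 − 6·(-2))] + 549
       = -3·t + 573 = 501
⇒ t = 24.

24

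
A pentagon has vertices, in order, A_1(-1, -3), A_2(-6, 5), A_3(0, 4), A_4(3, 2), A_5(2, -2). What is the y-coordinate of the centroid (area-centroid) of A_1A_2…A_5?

14/11

Apply the shoelace (surveyor's) formula. First the cross-terms c_i = x_i·y_{i+1} − x_{i+1}·y_i:
  -23, -24, -12, -10, -8  ⇒  2A = -77, A = -38.5.
Then Σ (y_i + y_{i+1})·c_i = -294, so ȳ = -294 / (6·(-38.5)) = 14/11.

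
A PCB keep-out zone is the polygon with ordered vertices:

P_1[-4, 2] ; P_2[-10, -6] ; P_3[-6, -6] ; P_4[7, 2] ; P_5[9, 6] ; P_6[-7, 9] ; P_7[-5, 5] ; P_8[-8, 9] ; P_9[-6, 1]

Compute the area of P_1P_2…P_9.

Apply the shoelace (surveyor's) formula: 2A = Σ (x_i·y_{i+1} − x_{i+1}·y_i), indices taken mod 9.
Σ = (44) + (24) + (30) + (24) + (123) + (10) + (-5) + (46) + (-8) = 288
Area = |Σ|/2 = 144.

144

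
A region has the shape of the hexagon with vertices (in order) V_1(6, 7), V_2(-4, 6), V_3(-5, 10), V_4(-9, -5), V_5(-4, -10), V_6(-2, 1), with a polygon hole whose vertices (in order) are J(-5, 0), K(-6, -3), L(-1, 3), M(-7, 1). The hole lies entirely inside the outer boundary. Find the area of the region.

Outer boundary:
Apply Gauss's area formula: 2A = Σ (x_i·y_{i+1} − x_{i+1}·y_i), indices taken mod 6.
Cross-terms: 64, -10, 115, 70, -24, -20  ⇒  Σ = 195
Area = |Σ|/2 = 97.5.
Hole:
Apply the surveyor's formula: 2A = Σ (x_i·y_{i+1} − x_{i+1}·y_i), indices taken mod 4.
Σ = (15) + (-21) + (20) + (5) = 19
Area = |Σ|/2 = 9.5.
Net area = 97.5 − 9.5 = 88.

88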